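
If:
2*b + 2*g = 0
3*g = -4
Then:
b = 4/3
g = -4/3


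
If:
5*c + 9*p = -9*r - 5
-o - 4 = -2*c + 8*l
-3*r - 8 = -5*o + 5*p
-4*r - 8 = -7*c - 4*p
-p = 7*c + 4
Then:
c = -340/421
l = -3289/3368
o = 925/421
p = 696/421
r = -741/421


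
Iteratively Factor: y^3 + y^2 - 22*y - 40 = (y + 2)*(y^2 - y - 20) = (y + 2)*(y + 4)*(y - 5)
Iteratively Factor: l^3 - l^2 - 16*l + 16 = (l + 4)*(l^2 - 5*l + 4) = (l - 4)*(l + 4)*(l - 1)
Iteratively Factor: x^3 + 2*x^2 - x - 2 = (x - 1)*(x^2 + 3*x + 2) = (x - 1)*(x + 2)*(x + 1)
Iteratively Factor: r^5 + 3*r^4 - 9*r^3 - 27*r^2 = (r)*(r^4 + 3*r^3 - 9*r^2 - 27*r) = r*(r + 3)*(r^3 - 9*r) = r*(r + 3)^2*(r^2 - 3*r) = r*(r - 3)*(r + 3)^2*(r)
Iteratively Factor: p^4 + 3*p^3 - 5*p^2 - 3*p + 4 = (p - 1)*(p^3 + 4*p^2 - p - 4) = (p - 1)*(p + 1)*(p^2 + 3*p - 4) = (p - 1)^2*(p + 1)*(p + 4)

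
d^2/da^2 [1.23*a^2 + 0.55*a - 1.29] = 2.46000000000000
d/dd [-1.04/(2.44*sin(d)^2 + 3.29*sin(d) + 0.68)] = (5.0752*sin(d) + 3.4216)*cos(d)/(2.44*sin(d)^2 + 3.29*sin(d) + 0.68)^2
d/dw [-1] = 0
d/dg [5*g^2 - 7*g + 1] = 10*g - 7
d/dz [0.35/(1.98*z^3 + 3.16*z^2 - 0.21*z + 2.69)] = (-2.079*z^2 - 2.212*z + 0.0735)/(1.98*z^3 + 3.16*z^2 - 0.21*z + 2.69)^2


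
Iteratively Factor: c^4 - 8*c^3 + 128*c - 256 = (c - 4)*(c^3 - 4*c^2 - 16*c + 64) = (c - 4)^2*(c^2 - 16) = (c - 4)^2*(c + 4)*(c - 4)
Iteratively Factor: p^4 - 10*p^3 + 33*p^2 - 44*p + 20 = (p - 1)*(p^3 - 9*p^2 + 24*p - 20) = (p - 2)*(p - 1)*(p^2 - 7*p + 10) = (p - 2)^2*(p - 1)*(p - 5)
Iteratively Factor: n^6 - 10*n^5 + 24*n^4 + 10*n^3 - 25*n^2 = (n)*(n^5 - 10*n^4 + 24*n^3 + 10*n^2 - 25*n) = n^2*(n^4 - 10*n^3 + 24*n^2 + 10*n - 25) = n^2*(n + 1)*(n^3 - 11*n^2 + 35*n - 25) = n^2*(n - 1)*(n + 1)*(n^2 - 10*n + 25) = n^2*(n - 5)*(n - 1)*(n + 1)*(n - 5)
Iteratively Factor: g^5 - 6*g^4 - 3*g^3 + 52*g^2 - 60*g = (g - 5)*(g^4 - g^3 - 8*g^2 + 12*g) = (g - 5)*(g + 3)*(g^3 - 4*g^2 + 4*g) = (g - 5)*(g - 2)*(g + 3)*(g^2 - 2*g) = g*(g - 5)*(g - 2)*(g + 3)*(g - 2)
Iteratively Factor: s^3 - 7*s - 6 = (s - 3)*(s^2 + 3*s + 2) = (s - 3)*(s + 1)*(s + 2)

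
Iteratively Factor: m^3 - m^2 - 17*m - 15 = (m + 1)*(m^2 - 2*m - 15) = (m + 1)*(m + 3)*(m - 5)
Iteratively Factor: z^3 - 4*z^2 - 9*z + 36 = (z - 4)*(z^2 - 9) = (z - 4)*(z + 3)*(z - 3)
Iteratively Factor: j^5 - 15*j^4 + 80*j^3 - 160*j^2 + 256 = (j + 1)*(j^4 - 16*j^3 + 96*j^2 - 256*j + 256) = (j - 4)*(j + 1)*(j^3 - 12*j^2 + 48*j - 64) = (j - 4)^2*(j + 1)*(j^2 - 8*j + 16) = (j - 4)^3*(j + 1)*(j - 4)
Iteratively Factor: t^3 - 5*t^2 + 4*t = (t - 4)*(t^2 - t) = (t - 4)*(t - 1)*(t)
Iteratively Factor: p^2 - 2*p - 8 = (p - 4)*(p + 2)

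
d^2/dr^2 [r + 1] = 0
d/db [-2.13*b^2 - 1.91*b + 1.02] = -4.26*b - 1.91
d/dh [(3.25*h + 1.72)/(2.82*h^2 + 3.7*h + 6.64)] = (-9.165*h^2 - 9.7008*h + 15.216)/(7.9524*h^4 + 20.868*h^3 + 51.1396*h^2 + 49.136*h + 44.0896)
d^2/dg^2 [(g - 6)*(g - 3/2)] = 2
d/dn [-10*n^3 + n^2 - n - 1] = -30*n^2 + 2*n - 1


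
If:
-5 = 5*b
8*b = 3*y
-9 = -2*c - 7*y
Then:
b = -1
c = 83/6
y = -8/3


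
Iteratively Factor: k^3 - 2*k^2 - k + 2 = (k - 2)*(k^2 - 1) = (k - 2)*(k + 1)*(k - 1)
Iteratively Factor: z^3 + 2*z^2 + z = (z + 1)*(z^2 + z) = z*(z + 1)*(z + 1)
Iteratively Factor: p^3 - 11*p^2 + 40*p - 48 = (p - 3)*(p^2 - 8*p + 16) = (p - 4)*(p - 3)*(p - 4)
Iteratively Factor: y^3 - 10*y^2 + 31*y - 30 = (y - 5)*(y^2 - 5*y + 6) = (y - 5)*(y - 2)*(y - 3)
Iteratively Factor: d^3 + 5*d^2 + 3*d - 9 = (d + 3)*(d^2 + 2*d - 3) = (d - 1)*(d + 3)*(d + 3)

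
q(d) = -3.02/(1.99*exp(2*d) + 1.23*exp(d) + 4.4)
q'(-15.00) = 0.00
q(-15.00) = -0.69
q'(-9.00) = 0.00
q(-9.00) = -0.69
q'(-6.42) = 0.00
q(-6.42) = -0.69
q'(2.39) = 0.02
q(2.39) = -0.01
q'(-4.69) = 0.00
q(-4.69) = -0.68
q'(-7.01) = 0.00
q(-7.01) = -0.69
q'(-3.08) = 0.01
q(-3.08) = -0.68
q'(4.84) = 0.00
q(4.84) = -0.00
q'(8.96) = 0.00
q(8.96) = -0.00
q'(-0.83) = 0.14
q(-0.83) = -0.57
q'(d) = -3.02*(-3.98*exp(2*d) - 1.23*exp(d))/(1.99*exp(2*d) + 1.23*exp(d) + 4.4)^2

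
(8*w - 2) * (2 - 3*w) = -24*w^2 + 22*w - 4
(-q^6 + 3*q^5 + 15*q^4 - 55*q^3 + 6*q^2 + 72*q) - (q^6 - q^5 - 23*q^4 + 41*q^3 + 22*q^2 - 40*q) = -2*q^6 + 4*q^5 + 38*q^4 - 96*q^3 - 16*q^2 + 112*q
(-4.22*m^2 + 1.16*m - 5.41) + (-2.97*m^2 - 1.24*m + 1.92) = -7.19*m^2 - 0.0800000000000001*m - 3.49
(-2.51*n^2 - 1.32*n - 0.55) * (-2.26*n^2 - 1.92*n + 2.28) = 5.6726*n^4 + 7.8024*n^3 - 1.9454*n^2 - 1.9536*n - 1.254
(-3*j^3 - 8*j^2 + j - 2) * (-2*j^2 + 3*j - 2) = 6*j^5 + 7*j^4 - 20*j^3 + 23*j^2 - 8*j + 4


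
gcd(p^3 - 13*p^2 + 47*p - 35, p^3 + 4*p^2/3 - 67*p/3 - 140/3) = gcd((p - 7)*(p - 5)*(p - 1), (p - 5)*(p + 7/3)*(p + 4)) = p - 5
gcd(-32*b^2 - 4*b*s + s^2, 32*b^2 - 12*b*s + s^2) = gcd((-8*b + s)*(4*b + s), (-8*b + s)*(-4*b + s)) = -8*b + s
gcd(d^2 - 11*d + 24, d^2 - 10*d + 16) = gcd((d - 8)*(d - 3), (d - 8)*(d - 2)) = d - 8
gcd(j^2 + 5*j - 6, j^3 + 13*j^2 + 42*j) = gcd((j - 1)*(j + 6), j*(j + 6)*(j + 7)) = j + 6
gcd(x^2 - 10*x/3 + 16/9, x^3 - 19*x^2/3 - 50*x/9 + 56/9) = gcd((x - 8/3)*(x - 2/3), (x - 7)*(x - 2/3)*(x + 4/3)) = x - 2/3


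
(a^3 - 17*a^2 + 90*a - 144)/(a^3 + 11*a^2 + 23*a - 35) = (a^3 - 17*a^2 + 90*a - 144)/(a^3 + 11*a^2 + 23*a - 35)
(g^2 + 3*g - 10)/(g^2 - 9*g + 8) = (g^2 + 3*g - 10)/(g^2 - 9*g + 8)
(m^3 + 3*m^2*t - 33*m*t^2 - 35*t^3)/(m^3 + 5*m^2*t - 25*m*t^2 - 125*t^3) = (m^2 + 8*m*t + 7*t^2)/(m^2 + 10*m*t + 25*t^2)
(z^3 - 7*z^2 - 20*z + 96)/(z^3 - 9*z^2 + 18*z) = (z^2 - 4*z - 32)/(z*(z - 6))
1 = 1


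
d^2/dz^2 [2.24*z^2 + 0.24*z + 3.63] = 4.48000000000000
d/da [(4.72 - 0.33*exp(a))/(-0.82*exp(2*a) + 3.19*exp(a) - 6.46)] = (-0.2706*exp(2*a) + 7.7408*exp(a) - 12.925)*exp(a)/(0.6724*exp(4*a) - 5.2316*exp(3*a) + 20.7705*exp(2*a) - 41.2148*exp(a) + 41.7316)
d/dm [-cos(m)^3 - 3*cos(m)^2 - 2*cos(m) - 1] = (3*cos(m)^2 + 6*cos(m) + 2)*sin(m)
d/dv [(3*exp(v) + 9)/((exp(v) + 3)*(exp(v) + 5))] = -3*exp(v)/(exp(2*v) + 10*exp(v) + 25)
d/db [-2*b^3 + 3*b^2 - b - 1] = -6*b^2 + 6*b - 1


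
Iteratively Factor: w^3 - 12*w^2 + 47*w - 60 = (w - 5)*(w^2 - 7*w + 12) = (w - 5)*(w - 4)*(w - 3)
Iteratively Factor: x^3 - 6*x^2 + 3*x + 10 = (x - 5)*(x^2 - x - 2) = (x - 5)*(x + 1)*(x - 2)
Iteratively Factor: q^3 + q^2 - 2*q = (q)*(q^2 + q - 2) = q*(q - 1)*(q + 2)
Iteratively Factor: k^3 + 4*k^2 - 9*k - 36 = (k - 3)*(k^2 + 7*k + 12) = (k - 3)*(k + 3)*(k + 4)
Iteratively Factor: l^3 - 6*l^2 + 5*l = (l - 1)*(l^2 - 5*l) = (l - 5)*(l - 1)*(l)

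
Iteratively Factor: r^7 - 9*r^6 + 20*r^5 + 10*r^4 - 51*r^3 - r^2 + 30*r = (r - 1)*(r^6 - 8*r^5 + 12*r^4 + 22*r^3 - 29*r^2 - 30*r) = (r - 2)*(r - 1)*(r^5 - 6*r^4 + 22*r^2 + 15*r) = (r - 2)*(r - 1)*(r + 1)*(r^4 - 7*r^3 + 7*r^2 + 15*r) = (r - 2)*(r - 1)*(r + 1)^2*(r^3 - 8*r^2 + 15*r) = (r - 3)*(r - 2)*(r - 1)*(r + 1)^2*(r^2 - 5*r) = (r - 5)*(r - 3)*(r - 2)*(r - 1)*(r + 1)^2*(r)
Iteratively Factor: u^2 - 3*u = (u - 3)*(u)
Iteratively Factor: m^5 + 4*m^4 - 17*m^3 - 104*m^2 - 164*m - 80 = (m + 2)*(m^4 + 2*m^3 - 21*m^2 - 62*m - 40) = (m + 1)*(m + 2)*(m^3 + m^2 - 22*m - 40) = (m - 5)*(m + 1)*(m + 2)*(m^2 + 6*m + 8) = (m - 5)*(m + 1)*(m + 2)^2*(m + 4)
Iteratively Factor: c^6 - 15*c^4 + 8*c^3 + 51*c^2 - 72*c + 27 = (c - 1)*(c^5 + c^4 - 14*c^3 - 6*c^2 + 45*c - 27) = (c - 1)*(c + 3)*(c^4 - 2*c^3 - 8*c^2 + 18*c - 9) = (c - 1)^2*(c + 3)*(c^3 - c^2 - 9*c + 9) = (c - 3)*(c - 1)^2*(c + 3)*(c^2 + 2*c - 3) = (c - 3)*(c - 1)^2*(c + 3)^2*(c - 1)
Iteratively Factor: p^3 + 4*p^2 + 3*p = (p + 1)*(p^2 + 3*p) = (p + 1)*(p + 3)*(p)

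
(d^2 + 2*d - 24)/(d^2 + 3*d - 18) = (d - 4)/(d - 3)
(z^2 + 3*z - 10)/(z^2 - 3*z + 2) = (z + 5)/(z - 1)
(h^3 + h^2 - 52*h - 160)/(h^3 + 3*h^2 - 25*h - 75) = (h^2 - 4*h - 32)/(h^2 - 2*h - 15)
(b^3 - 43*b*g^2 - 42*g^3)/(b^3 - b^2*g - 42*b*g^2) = (b + g)/b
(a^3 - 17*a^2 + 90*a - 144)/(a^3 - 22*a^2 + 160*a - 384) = (a - 3)/(a - 8)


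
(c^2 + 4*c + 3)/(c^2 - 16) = (c^2 + 4*c + 3)/(c^2 - 16)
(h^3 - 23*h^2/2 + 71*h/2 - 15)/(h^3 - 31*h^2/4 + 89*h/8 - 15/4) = 4*(h - 5)/(4*h - 5)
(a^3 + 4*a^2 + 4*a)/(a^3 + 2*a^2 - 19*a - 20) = a*(a^2 + 4*a + 4)/(a^3 + 2*a^2 - 19*a - 20)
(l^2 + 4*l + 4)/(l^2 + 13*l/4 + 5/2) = 4*(l + 2)/(4*l + 5)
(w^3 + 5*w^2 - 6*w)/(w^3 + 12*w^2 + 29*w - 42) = w/(w + 7)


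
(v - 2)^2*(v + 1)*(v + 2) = v^4 - v^3 - 6*v^2 + 4*v + 8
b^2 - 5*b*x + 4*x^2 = (b - 4*x)*(b - x)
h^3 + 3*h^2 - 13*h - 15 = (h - 3)*(h + 1)*(h + 5)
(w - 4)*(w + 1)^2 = w^3 - 2*w^2 - 7*w - 4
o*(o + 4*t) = o^2 + 4*o*t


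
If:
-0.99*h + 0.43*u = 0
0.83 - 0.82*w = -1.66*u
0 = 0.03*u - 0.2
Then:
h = 2.90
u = 6.67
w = 14.51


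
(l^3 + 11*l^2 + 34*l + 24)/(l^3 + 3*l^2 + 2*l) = (l^2 + 10*l + 24)/(l*(l + 2))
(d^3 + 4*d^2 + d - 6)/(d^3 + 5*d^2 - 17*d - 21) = (d^3 + 4*d^2 + d - 6)/(d^3 + 5*d^2 - 17*d - 21)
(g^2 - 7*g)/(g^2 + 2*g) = (g - 7)/(g + 2)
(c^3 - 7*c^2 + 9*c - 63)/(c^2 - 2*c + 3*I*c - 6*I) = (c^2 - c*(7 + 3*I) + 21*I)/(c - 2)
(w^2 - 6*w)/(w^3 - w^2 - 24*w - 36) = w/(w^2 + 5*w + 6)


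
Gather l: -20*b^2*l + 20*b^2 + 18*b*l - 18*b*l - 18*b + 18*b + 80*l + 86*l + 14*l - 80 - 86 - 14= 20*b^2 + l*(180 - 20*b^2) - 180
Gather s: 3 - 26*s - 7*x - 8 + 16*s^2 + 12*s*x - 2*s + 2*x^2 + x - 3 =16*s^2 + s*(12*x - 28) + 2*x^2 - 6*x - 8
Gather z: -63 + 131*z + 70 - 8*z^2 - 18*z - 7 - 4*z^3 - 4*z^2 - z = -4*z^3 - 12*z^2 + 112*z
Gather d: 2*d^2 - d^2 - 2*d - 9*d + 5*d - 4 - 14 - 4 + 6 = d^2 - 6*d - 16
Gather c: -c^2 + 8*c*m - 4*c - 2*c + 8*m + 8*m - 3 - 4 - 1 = -c^2 + c*(8*m - 6) + 16*m - 8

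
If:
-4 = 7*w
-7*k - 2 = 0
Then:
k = -2/7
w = -4/7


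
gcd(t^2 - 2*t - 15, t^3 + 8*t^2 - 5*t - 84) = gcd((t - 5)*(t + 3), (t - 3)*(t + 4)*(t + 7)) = 1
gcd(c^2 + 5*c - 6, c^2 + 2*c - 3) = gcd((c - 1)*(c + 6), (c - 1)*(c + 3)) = c - 1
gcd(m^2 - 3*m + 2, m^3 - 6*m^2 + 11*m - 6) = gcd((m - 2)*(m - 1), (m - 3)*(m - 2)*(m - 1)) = m^2 - 3*m + 2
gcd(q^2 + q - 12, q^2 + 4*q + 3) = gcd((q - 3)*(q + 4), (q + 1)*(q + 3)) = 1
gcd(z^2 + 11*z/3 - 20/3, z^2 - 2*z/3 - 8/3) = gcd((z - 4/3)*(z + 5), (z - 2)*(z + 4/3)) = 1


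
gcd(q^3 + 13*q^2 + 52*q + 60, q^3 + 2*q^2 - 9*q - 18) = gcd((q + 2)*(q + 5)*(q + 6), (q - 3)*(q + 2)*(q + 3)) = q + 2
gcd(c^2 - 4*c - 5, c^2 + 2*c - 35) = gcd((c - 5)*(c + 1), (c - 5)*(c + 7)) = c - 5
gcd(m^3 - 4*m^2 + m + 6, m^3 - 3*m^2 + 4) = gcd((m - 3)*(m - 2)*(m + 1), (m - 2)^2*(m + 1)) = m^2 - m - 2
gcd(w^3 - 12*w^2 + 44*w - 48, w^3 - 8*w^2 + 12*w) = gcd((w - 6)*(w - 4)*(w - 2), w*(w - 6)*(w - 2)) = w^2 - 8*w + 12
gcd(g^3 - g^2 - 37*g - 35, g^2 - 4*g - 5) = g + 1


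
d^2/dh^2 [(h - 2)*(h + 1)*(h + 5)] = 6*h + 8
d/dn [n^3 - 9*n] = 3*n^2 - 9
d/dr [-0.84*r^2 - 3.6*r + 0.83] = -1.68*r - 3.6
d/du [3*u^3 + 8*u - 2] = 9*u^2 + 8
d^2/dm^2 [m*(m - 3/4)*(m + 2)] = 6*m + 5/2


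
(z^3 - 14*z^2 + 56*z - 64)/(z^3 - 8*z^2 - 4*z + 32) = (z - 4)/(z + 2)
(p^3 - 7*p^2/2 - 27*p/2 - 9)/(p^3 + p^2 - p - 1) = (p^2 - 9*p/2 - 9)/(p^2 - 1)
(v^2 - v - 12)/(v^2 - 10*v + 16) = (v^2 - v - 12)/(v^2 - 10*v + 16)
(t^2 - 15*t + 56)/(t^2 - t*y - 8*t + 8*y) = (7 - t)/(-t + y)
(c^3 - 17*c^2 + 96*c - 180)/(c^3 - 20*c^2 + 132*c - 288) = (c - 5)/(c - 8)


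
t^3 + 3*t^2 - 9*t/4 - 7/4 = (t - 1)*(t + 1/2)*(t + 7/2)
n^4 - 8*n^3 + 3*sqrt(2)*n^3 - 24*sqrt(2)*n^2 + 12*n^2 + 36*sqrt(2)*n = n*(n - 6)*(n - 2)*(n + 3*sqrt(2))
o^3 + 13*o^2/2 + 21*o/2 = o*(o + 3)*(o + 7/2)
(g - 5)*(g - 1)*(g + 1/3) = g^3 - 17*g^2/3 + 3*g + 5/3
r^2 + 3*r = r*(r + 3)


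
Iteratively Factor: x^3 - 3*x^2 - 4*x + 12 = (x - 2)*(x^2 - x - 6) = (x - 2)*(x + 2)*(x - 3)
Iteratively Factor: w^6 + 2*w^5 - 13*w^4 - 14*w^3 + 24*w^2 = (w - 3)*(w^5 + 5*w^4 + 2*w^3 - 8*w^2) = (w - 3)*(w + 2)*(w^4 + 3*w^3 - 4*w^2) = (w - 3)*(w + 2)*(w + 4)*(w^3 - w^2) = w*(w - 3)*(w + 2)*(w + 4)*(w^2 - w) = w^2*(w - 3)*(w + 2)*(w + 4)*(w - 1)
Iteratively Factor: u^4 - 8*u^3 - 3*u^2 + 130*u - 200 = (u + 4)*(u^3 - 12*u^2 + 45*u - 50) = (u - 5)*(u + 4)*(u^2 - 7*u + 10) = (u - 5)*(u - 2)*(u + 4)*(u - 5)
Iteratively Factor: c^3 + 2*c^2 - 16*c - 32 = (c + 4)*(c^2 - 2*c - 8) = (c - 4)*(c + 4)*(c + 2)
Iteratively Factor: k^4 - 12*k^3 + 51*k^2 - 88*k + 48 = (k - 4)*(k^3 - 8*k^2 + 19*k - 12) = (k - 4)*(k - 3)*(k^2 - 5*k + 4) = (k - 4)*(k - 3)*(k - 1)*(k - 4)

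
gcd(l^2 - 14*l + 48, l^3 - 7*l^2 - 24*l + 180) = l - 6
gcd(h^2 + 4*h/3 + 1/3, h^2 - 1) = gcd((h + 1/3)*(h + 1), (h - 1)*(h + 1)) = h + 1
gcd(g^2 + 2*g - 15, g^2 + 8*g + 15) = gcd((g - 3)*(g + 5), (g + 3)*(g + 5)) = g + 5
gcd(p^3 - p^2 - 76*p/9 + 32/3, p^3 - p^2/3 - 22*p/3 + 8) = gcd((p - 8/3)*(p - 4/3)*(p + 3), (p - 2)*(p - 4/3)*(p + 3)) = p^2 + 5*p/3 - 4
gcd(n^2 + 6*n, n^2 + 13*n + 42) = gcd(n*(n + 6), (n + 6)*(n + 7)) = n + 6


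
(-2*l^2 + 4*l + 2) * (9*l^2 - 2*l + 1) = -18*l^4 + 40*l^3 + 8*l^2 + 2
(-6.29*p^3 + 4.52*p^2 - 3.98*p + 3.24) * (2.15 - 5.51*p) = 34.6579*p^4 - 38.4287*p^3 + 31.6478*p^2 - 26.4094*p + 6.966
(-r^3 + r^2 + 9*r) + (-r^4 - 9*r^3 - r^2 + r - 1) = -r^4 - 10*r^3 + 10*r - 1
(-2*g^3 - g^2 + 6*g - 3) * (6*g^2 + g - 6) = -12*g^5 - 8*g^4 + 47*g^3 - 6*g^2 - 39*g + 18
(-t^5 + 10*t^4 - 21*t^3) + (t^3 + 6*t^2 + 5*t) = -t^5 + 10*t^4 - 20*t^3 + 6*t^2 + 5*t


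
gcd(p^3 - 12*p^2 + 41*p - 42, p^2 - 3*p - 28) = p - 7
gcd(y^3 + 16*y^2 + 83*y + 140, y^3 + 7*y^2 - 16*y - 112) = y^2 + 11*y + 28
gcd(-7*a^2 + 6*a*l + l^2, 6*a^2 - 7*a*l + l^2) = a - l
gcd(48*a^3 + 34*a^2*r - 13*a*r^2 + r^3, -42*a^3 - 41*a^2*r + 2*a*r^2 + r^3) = -6*a^2 - 5*a*r + r^2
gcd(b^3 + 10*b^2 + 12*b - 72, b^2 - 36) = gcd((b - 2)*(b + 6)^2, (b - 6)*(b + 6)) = b + 6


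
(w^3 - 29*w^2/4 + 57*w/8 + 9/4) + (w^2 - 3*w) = w^3 - 25*w^2/4 + 33*w/8 + 9/4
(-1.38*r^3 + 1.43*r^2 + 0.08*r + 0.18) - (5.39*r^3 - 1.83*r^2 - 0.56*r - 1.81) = -6.77*r^3 + 3.26*r^2 + 0.64*r + 1.99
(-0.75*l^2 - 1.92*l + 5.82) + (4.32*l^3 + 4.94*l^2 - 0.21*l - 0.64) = 4.32*l^3 + 4.19*l^2 - 2.13*l + 5.18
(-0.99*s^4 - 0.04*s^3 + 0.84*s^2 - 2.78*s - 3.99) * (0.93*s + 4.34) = -0.9207*s^5 - 4.3338*s^4 + 0.6076*s^3 + 1.0602*s^2 - 15.7759*s - 17.3166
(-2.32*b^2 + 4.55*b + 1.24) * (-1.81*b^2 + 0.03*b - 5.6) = 4.1992*b^4 - 8.3051*b^3 + 10.8841*b^2 - 25.4428*b - 6.944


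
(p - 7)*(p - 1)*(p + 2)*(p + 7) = p^4 + p^3 - 51*p^2 - 49*p + 98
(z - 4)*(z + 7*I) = z^2 - 4*z + 7*I*z - 28*I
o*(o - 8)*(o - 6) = o^3 - 14*o^2 + 48*o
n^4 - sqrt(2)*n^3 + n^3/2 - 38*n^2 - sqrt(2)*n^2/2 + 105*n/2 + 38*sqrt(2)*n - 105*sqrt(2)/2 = (n - 5)*(n - 3/2)*(n + 7)*(n - sqrt(2))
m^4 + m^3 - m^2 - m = m*(m - 1)*(m + 1)^2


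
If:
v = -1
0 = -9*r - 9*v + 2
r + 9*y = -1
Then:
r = 11/9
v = -1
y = -20/81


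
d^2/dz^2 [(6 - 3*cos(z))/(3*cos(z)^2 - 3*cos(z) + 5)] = 6*(-81*(1 - cos(2*z))^2*cos(z) + 63*(1 - cos(2*z))^2 + 272*cos(z) - 198*cos(2*z) - 18*cos(3*z) + 18*cos(5*z) - 234)/(6*cos(z) - 3*cos(2*z) - 13)^3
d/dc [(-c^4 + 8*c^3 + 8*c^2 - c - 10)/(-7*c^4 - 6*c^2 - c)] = 2*(28*c^6 + 62*c^5 - 33*c^4 - 148*c^3 - 7*c^2 - 60*c - 5)/(c^2*(49*c^6 + 84*c^4 + 14*c^3 + 36*c^2 + 12*c + 1))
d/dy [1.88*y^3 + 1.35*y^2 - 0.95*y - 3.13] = 5.64*y^2 + 2.7*y - 0.95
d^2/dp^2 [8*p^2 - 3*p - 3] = 16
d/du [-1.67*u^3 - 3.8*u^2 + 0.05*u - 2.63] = -5.01*u^2 - 7.6*u + 0.05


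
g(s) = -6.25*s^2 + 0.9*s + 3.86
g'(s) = 0.9 - 12.5*s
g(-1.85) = -19.20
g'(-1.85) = 24.02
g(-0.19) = 3.46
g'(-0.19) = 3.28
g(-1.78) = -17.54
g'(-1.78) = 23.15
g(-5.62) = -198.60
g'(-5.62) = 71.15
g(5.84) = -204.04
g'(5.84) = -72.10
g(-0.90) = -2.01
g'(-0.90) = 12.15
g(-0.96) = -2.76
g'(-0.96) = 12.90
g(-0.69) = 0.26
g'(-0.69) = 9.52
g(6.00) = -215.74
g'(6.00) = -74.10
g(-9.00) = -510.49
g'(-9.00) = 113.40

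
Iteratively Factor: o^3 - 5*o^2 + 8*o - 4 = (o - 1)*(o^2 - 4*o + 4) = (o - 2)*(o - 1)*(o - 2)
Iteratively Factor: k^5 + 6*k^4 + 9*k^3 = (k + 3)*(k^4 + 3*k^3) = k*(k + 3)*(k^3 + 3*k^2) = k^2*(k + 3)*(k^2 + 3*k) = k^2*(k + 3)^2*(k)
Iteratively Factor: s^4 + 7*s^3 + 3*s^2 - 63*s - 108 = (s - 3)*(s^3 + 10*s^2 + 33*s + 36) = (s - 3)*(s + 4)*(s^2 + 6*s + 9) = (s - 3)*(s + 3)*(s + 4)*(s + 3)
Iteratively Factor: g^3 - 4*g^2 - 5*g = (g)*(g^2 - 4*g - 5) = g*(g - 5)*(g + 1)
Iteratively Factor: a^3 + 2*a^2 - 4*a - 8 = (a - 2)*(a^2 + 4*a + 4) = (a - 2)*(a + 2)*(a + 2)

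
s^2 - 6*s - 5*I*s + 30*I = (s - 6)*(s - 5*I)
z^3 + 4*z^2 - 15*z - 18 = (z - 3)*(z + 1)*(z + 6)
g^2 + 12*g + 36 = (g + 6)^2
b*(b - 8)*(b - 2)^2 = b^4 - 12*b^3 + 36*b^2 - 32*b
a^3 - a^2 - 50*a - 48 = (a - 8)*(a + 1)*(a + 6)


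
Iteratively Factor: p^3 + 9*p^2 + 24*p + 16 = (p + 1)*(p^2 + 8*p + 16) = (p + 1)*(p + 4)*(p + 4)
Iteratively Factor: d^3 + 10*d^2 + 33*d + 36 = (d + 3)*(d^2 + 7*d + 12) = (d + 3)*(d + 4)*(d + 3)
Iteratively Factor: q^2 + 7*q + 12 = (q + 4)*(q + 3)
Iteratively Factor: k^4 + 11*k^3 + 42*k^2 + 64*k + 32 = (k + 4)*(k^3 + 7*k^2 + 14*k + 8) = (k + 2)*(k + 4)*(k^2 + 5*k + 4) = (k + 1)*(k + 2)*(k + 4)*(k + 4)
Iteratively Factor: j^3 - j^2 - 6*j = (j - 3)*(j^2 + 2*j) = (j - 3)*(j + 2)*(j)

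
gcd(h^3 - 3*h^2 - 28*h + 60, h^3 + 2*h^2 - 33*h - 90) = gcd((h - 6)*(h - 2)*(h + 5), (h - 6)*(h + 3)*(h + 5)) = h^2 - h - 30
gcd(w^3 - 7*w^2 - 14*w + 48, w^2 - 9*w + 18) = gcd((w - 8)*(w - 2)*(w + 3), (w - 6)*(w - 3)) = 1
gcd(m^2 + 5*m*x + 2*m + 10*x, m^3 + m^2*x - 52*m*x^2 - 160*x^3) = m + 5*x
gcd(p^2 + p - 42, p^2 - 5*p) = 1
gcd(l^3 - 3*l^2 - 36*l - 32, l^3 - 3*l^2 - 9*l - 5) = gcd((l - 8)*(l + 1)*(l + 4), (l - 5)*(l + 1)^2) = l + 1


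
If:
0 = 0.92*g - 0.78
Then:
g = 0.85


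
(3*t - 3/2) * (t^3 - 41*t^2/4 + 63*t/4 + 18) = 3*t^4 - 129*t^3/4 + 501*t^2/8 + 243*t/8 - 27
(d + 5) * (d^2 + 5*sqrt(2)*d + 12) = d^3 + 5*d^2 + 5*sqrt(2)*d^2 + 12*d + 25*sqrt(2)*d + 60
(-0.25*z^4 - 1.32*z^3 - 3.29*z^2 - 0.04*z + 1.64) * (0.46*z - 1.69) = -0.115*z^5 - 0.1847*z^4 + 0.7174*z^3 + 5.5417*z^2 + 0.822*z - 2.7716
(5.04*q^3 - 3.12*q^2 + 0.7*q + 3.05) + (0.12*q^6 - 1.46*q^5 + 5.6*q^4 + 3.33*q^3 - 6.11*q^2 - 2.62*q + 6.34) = 0.12*q^6 - 1.46*q^5 + 5.6*q^4 + 8.37*q^3 - 9.23*q^2 - 1.92*q + 9.39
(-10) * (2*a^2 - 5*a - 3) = -20*a^2 + 50*a + 30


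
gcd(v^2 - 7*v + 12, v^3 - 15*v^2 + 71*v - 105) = v - 3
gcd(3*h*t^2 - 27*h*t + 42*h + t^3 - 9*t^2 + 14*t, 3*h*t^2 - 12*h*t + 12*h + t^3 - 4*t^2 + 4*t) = 3*h*t - 6*h + t^2 - 2*t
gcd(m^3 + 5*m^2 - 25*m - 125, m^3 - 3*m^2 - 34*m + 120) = m - 5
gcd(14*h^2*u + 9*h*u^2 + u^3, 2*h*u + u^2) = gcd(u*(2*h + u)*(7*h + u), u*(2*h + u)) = 2*h*u + u^2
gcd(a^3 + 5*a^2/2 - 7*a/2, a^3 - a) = a^2 - a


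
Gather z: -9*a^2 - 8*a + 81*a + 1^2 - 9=-9*a^2 + 73*a - 8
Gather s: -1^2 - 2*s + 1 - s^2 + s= -s^2 - s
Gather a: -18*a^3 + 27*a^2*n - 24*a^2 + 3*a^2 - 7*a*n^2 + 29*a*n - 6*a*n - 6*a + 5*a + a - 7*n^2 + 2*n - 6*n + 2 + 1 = -18*a^3 + a^2*(27*n - 21) + a*(-7*n^2 + 23*n) - 7*n^2 - 4*n + 3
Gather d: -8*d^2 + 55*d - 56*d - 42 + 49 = -8*d^2 - d + 7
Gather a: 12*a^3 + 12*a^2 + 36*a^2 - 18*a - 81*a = 12*a^3 + 48*a^2 - 99*a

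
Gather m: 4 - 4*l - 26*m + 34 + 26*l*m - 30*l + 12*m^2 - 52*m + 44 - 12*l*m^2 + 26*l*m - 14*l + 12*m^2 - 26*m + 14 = -48*l + m^2*(24 - 12*l) + m*(52*l - 104) + 96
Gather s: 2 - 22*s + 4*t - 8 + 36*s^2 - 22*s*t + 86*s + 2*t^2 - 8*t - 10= 36*s^2 + s*(64 - 22*t) + 2*t^2 - 4*t - 16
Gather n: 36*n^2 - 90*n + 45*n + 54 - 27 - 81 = 36*n^2 - 45*n - 54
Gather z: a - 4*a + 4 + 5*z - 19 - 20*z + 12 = -3*a - 15*z - 3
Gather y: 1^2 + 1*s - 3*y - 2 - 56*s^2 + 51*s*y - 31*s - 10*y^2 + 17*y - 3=-56*s^2 - 30*s - 10*y^2 + y*(51*s + 14) - 4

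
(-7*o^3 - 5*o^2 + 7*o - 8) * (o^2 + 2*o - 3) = -7*o^5 - 19*o^4 + 18*o^3 + 21*o^2 - 37*o + 24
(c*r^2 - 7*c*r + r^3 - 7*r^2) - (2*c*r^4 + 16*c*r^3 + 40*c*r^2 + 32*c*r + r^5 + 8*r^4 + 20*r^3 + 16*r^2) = -2*c*r^4 - 16*c*r^3 - 39*c*r^2 - 39*c*r - r^5 - 8*r^4 - 19*r^3 - 23*r^2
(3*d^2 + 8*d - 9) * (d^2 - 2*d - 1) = 3*d^4 + 2*d^3 - 28*d^2 + 10*d + 9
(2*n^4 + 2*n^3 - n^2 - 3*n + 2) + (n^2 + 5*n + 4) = 2*n^4 + 2*n^3 + 2*n + 6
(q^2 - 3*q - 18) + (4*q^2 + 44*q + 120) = 5*q^2 + 41*q + 102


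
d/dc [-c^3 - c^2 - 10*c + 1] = -3*c^2 - 2*c - 10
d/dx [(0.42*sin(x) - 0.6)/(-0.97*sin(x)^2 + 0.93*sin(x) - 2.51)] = (0.4074*sin(x)^2 - 1.164*sin(x) - 0.4962)*cos(x)/(0.9409*sin(x)^4 - 1.8042*sin(x)^3 + 5.7343*sin(x)^2 - 4.6686*sin(x) + 6.3001)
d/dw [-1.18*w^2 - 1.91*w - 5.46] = -2.36*w - 1.91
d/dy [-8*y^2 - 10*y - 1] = -16*y - 10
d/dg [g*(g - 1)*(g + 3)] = 3*g^2 + 4*g - 3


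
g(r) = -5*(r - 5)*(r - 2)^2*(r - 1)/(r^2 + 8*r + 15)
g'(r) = -5*(-2*r - 8)*(r - 5)*(r - 2)^2*(r - 1)/(r^2 + 8*r + 15)^2 - 5*(r - 5)*(r - 2)^2/(r^2 + 8*r + 15) - 5*(r - 5)*(r - 1)*(2*r - 4)/(r^2 + 8*r + 15) - 5*(r - 2)^2*(r - 1)/(r^2 + 8*r + 15)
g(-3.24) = 11355.38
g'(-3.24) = 32471.82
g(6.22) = -5.48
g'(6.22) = -7.06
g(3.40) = 0.70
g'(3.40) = 0.66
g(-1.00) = -67.50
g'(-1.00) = 140.62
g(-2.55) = -2516.46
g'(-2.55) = 8767.55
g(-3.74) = 7319.50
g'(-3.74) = -849.93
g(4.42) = 0.83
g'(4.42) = -0.70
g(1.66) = 0.04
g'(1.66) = -0.21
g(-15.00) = -3853.33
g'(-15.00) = 180.39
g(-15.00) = -3853.33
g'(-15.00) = 180.39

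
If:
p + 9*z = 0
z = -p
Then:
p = 0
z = 0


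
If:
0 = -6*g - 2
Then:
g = -1/3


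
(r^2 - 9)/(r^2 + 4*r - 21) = (r + 3)/(r + 7)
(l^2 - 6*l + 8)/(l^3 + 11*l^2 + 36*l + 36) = (l^2 - 6*l + 8)/(l^3 + 11*l^2 + 36*l + 36)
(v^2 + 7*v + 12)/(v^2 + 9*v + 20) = (v + 3)/(v + 5)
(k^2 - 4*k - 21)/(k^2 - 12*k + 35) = (k + 3)/(k - 5)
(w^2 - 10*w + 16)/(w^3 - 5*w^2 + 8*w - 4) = (w - 8)/(w^2 - 3*w + 2)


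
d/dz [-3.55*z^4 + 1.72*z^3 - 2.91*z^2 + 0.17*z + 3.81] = -14.2*z^3 + 5.16*z^2 - 5.82*z + 0.17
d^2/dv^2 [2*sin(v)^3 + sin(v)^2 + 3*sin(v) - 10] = -18*sin(v)^3 - 4*sin(v)^2 + 9*sin(v) + 2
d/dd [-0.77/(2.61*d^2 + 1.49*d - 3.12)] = (4.0194*d + 1.1473)/(2.61*d^2 + 1.49*d - 3.12)^2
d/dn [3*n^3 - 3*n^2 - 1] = 3*n*(3*n - 2)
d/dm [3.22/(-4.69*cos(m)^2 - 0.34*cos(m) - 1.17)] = -(30.2036*cos(m) + 1.0948)*sin(m)/(4.69*cos(m)^2 + 0.34*cos(m) + 1.17)^2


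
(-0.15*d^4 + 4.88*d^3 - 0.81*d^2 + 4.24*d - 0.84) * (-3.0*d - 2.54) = 0.45*d^5 - 14.259*d^4 - 9.9652*d^3 - 10.6626*d^2 - 8.2496*d + 2.1336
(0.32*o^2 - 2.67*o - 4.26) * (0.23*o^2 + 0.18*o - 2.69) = 0.0736*o^4 - 0.5565*o^3 - 2.3212*o^2 + 6.4155*o + 11.4594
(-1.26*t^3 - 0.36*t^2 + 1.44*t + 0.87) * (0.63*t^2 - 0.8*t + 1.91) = -0.7938*t^5 + 0.7812*t^4 - 1.2114*t^3 - 1.2915*t^2 + 2.0544*t + 1.6617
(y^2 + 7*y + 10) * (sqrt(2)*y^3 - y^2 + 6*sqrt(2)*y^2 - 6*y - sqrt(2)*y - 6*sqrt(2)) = sqrt(2)*y^5 - y^4 + 13*sqrt(2)*y^4 - 13*y^3 + 51*sqrt(2)*y^3 - 52*y^2 + 47*sqrt(2)*y^2 - 52*sqrt(2)*y - 60*y - 60*sqrt(2)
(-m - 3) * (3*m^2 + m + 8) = -3*m^3 - 10*m^2 - 11*m - 24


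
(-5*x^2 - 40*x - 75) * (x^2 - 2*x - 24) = -5*x^4 - 30*x^3 + 125*x^2 + 1110*x + 1800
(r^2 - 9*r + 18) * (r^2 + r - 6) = r^4 - 8*r^3 + 3*r^2 + 72*r - 108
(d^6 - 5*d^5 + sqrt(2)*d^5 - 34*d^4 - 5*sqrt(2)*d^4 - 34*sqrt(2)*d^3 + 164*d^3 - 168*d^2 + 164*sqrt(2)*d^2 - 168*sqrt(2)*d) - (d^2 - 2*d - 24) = d^6 - 5*d^5 + sqrt(2)*d^5 - 34*d^4 - 5*sqrt(2)*d^4 - 34*sqrt(2)*d^3 + 164*d^3 - 169*d^2 + 164*sqrt(2)*d^2 - 168*sqrt(2)*d + 2*d + 24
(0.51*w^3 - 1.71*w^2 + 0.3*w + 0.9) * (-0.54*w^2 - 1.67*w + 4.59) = -0.2754*w^5 + 0.0717*w^4 + 5.0346*w^3 - 8.8359*w^2 - 0.126*w + 4.131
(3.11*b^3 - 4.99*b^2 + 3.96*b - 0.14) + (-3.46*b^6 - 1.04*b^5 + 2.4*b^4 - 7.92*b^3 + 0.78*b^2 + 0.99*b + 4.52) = -3.46*b^6 - 1.04*b^5 + 2.4*b^4 - 4.81*b^3 - 4.21*b^2 + 4.95*b + 4.38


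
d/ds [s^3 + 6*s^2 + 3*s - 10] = 3*s^2 + 12*s + 3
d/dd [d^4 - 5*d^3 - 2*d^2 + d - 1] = 4*d^3 - 15*d^2 - 4*d + 1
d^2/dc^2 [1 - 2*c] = 0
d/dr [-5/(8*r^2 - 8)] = 5*r/(4*(r^2 - 1)^2)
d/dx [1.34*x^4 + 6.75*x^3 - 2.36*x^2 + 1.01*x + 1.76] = 5.36*x^3 + 20.25*x^2 - 4.72*x + 1.01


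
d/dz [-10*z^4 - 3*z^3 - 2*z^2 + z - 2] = -40*z^3 - 9*z^2 - 4*z + 1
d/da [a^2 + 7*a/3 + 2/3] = 2*a + 7/3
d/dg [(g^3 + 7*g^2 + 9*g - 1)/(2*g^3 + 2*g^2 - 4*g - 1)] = (-12*g^4 - 44*g^3 - 43*g^2 - 10*g - 13)/(4*g^6 + 8*g^5 - 12*g^4 - 20*g^3 + 12*g^2 + 8*g + 1)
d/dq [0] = 0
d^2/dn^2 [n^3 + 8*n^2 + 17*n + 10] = 6*n + 16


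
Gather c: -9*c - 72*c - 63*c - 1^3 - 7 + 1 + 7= -144*c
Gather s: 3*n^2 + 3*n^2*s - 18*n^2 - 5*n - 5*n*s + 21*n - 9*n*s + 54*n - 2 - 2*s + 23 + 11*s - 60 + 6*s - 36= -15*n^2 + 70*n + s*(3*n^2 - 14*n + 15) - 75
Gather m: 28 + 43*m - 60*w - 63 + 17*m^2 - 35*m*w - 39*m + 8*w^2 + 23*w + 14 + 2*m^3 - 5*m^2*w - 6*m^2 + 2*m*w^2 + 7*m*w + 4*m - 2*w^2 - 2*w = 2*m^3 + m^2*(11 - 5*w) + m*(2*w^2 - 28*w + 8) + 6*w^2 - 39*w - 21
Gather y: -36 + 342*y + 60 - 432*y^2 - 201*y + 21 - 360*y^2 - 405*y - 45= -792*y^2 - 264*y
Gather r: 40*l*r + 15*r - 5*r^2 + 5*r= -5*r^2 + r*(40*l + 20)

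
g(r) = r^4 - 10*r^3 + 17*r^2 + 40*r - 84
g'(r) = 4*r^3 - 30*r^2 + 34*r + 40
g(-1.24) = -86.03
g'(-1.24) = -55.91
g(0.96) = -37.93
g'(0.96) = 48.53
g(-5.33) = 2507.01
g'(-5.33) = -1599.16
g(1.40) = -18.28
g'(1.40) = 39.78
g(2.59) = 4.90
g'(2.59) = -3.69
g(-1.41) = -74.62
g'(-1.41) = -78.80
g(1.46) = -15.94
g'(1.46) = 38.14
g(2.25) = 3.79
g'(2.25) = 10.19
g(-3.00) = 300.00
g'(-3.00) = -440.00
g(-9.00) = 14784.00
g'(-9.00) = -5612.00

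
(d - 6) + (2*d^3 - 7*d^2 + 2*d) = 2*d^3 - 7*d^2 + 3*d - 6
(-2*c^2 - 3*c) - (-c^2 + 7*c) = -c^2 - 10*c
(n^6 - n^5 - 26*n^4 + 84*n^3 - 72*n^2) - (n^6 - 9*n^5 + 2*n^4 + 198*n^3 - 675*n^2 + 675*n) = 8*n^5 - 28*n^4 - 114*n^3 + 603*n^2 - 675*n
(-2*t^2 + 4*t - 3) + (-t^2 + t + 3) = -3*t^2 + 5*t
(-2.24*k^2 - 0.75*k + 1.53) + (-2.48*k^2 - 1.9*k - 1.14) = -4.72*k^2 - 2.65*k + 0.39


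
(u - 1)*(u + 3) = u^2 + 2*u - 3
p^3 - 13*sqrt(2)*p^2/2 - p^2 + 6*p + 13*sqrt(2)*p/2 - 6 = (p - 1)*(p - 6*sqrt(2))*(p - sqrt(2)/2)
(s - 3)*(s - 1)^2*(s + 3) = s^4 - 2*s^3 - 8*s^2 + 18*s - 9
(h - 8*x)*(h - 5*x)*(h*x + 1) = h^3*x - 13*h^2*x^2 + h^2 + 40*h*x^3 - 13*h*x + 40*x^2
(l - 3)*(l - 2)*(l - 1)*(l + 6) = l^4 - 25*l^2 + 60*l - 36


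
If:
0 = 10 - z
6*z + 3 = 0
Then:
No Solution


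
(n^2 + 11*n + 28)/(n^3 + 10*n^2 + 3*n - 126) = (n + 4)/(n^2 + 3*n - 18)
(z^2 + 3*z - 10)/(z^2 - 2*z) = (z + 5)/z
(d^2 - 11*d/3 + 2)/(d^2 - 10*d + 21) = (d - 2/3)/(d - 7)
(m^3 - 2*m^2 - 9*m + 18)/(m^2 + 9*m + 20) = (m^3 - 2*m^2 - 9*m + 18)/(m^2 + 9*m + 20)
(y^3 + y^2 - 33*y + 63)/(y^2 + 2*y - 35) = (y^2 - 6*y + 9)/(y - 5)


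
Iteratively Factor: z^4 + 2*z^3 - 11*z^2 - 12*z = (z)*(z^3 + 2*z^2 - 11*z - 12) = z*(z + 1)*(z^2 + z - 12) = z*(z - 3)*(z + 1)*(z + 4)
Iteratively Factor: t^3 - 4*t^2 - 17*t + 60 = (t - 5)*(t^2 + t - 12) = (t - 5)*(t - 3)*(t + 4)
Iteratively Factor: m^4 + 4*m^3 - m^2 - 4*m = (m + 1)*(m^3 + 3*m^2 - 4*m) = (m + 1)*(m + 4)*(m^2 - m) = (m - 1)*(m + 1)*(m + 4)*(m)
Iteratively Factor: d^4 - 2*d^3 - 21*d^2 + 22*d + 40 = (d - 5)*(d^3 + 3*d^2 - 6*d - 8) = (d - 5)*(d + 4)*(d^2 - d - 2) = (d - 5)*(d - 2)*(d + 4)*(d + 1)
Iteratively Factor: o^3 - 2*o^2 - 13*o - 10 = (o - 5)*(o^2 + 3*o + 2) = (o - 5)*(o + 2)*(o + 1)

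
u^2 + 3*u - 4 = (u - 1)*(u + 4)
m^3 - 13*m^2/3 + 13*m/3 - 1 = (m - 3)*(m - 1)*(m - 1/3)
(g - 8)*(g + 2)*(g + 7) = g^3 + g^2 - 58*g - 112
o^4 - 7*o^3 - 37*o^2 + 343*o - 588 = (o - 7)*(o - 4)*(o - 3)*(o + 7)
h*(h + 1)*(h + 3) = h^3 + 4*h^2 + 3*h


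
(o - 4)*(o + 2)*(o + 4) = o^3 + 2*o^2 - 16*o - 32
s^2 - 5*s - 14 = (s - 7)*(s + 2)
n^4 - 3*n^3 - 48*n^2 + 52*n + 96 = (n - 8)*(n - 2)*(n + 1)*(n + 6)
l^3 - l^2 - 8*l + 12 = (l - 2)^2*(l + 3)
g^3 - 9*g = g*(g - 3)*(g + 3)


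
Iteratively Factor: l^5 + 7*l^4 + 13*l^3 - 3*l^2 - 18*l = (l + 3)*(l^4 + 4*l^3 + l^2 - 6*l) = (l + 3)^2*(l^3 + l^2 - 2*l) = (l - 1)*(l + 3)^2*(l^2 + 2*l) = l*(l - 1)*(l + 3)^2*(l + 2)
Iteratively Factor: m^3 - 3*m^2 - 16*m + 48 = (m - 4)*(m^2 + m - 12) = (m - 4)*(m - 3)*(m + 4)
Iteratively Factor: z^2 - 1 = (z + 1)*(z - 1)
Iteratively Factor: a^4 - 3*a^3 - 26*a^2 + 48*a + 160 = (a + 4)*(a^3 - 7*a^2 + 2*a + 40) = (a - 4)*(a + 4)*(a^2 - 3*a - 10) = (a - 4)*(a + 2)*(a + 4)*(a - 5)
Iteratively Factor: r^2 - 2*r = (r)*(r - 2)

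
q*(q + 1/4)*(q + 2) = q^3 + 9*q^2/4 + q/2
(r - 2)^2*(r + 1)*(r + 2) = r^4 - r^3 - 6*r^2 + 4*r + 8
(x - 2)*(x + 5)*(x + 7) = x^3 + 10*x^2 + 11*x - 70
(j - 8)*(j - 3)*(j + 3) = j^3 - 8*j^2 - 9*j + 72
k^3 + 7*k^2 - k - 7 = (k - 1)*(k + 1)*(k + 7)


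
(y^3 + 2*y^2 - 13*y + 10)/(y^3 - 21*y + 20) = (y - 2)/(y - 4)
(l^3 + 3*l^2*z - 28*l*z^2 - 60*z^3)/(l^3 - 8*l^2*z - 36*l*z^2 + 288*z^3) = (l^2 - 3*l*z - 10*z^2)/(l^2 - 14*l*z + 48*z^2)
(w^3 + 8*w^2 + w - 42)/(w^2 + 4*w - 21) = (w^2 + w - 6)/(w - 3)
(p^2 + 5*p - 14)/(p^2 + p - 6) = (p + 7)/(p + 3)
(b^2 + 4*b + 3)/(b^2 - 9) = (b + 1)/(b - 3)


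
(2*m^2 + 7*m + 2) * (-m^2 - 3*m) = -2*m^4 - 13*m^3 - 23*m^2 - 6*m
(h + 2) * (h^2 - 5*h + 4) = h^3 - 3*h^2 - 6*h + 8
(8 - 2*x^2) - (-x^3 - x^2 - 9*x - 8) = x^3 - x^2 + 9*x + 16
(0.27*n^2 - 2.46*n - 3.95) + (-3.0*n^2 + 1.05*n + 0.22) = -2.73*n^2 - 1.41*n - 3.73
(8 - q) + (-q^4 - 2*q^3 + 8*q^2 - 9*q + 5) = -q^4 - 2*q^3 + 8*q^2 - 10*q + 13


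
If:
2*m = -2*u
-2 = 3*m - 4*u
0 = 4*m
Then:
No Solution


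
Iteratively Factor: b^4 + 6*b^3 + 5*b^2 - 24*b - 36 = (b + 2)*(b^3 + 4*b^2 - 3*b - 18) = (b - 2)*(b + 2)*(b^2 + 6*b + 9) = (b - 2)*(b + 2)*(b + 3)*(b + 3)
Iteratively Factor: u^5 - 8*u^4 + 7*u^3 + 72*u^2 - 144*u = (u - 3)*(u^4 - 5*u^3 - 8*u^2 + 48*u) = (u - 4)*(u - 3)*(u^3 - u^2 - 12*u) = (u - 4)^2*(u - 3)*(u^2 + 3*u) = (u - 4)^2*(u - 3)*(u + 3)*(u)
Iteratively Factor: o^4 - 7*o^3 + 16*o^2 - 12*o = (o - 3)*(o^3 - 4*o^2 + 4*o) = (o - 3)*(o - 2)*(o^2 - 2*o) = o*(o - 3)*(o - 2)*(o - 2)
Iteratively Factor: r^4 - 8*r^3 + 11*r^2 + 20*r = (r - 5)*(r^3 - 3*r^2 - 4*r) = (r - 5)*(r - 4)*(r^2 + r) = (r - 5)*(r - 4)*(r + 1)*(r)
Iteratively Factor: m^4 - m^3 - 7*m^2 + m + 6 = (m - 3)*(m^3 + 2*m^2 - m - 2) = (m - 3)*(m + 1)*(m^2 + m - 2) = (m - 3)*(m - 1)*(m + 1)*(m + 2)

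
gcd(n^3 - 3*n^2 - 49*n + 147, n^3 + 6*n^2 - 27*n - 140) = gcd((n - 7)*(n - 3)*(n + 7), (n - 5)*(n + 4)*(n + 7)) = n + 7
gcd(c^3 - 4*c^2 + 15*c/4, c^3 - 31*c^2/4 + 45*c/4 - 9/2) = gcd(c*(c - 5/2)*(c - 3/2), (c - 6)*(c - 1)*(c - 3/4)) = 1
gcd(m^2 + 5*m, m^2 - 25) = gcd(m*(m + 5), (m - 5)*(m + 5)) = m + 5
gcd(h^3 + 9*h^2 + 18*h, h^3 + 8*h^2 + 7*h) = h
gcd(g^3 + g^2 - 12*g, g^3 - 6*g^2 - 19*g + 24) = 1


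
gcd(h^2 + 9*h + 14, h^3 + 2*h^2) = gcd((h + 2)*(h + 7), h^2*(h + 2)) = h + 2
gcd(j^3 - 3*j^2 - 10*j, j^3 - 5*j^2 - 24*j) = j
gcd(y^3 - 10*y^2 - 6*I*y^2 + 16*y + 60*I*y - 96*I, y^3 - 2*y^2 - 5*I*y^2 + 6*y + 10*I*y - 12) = y^2 + y*(-2 - 6*I) + 12*I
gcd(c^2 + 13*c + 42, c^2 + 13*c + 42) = c^2 + 13*c + 42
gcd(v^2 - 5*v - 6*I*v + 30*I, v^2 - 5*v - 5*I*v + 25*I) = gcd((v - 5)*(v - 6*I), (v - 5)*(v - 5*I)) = v - 5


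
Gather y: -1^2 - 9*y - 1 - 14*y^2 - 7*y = -14*y^2 - 16*y - 2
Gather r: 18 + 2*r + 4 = 2*r + 22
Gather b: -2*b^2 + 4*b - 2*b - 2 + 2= -2*b^2 + 2*b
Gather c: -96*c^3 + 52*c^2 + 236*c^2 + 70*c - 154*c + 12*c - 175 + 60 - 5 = -96*c^3 + 288*c^2 - 72*c - 120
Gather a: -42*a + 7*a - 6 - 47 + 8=-35*a - 45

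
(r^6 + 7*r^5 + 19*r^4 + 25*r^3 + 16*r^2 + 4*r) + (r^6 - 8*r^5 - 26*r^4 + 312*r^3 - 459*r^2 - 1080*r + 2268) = 2*r^6 - r^5 - 7*r^4 + 337*r^3 - 443*r^2 - 1076*r + 2268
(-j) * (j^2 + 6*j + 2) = -j^3 - 6*j^2 - 2*j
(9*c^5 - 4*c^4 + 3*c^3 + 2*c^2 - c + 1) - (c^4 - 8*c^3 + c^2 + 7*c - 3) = 9*c^5 - 5*c^4 + 11*c^3 + c^2 - 8*c + 4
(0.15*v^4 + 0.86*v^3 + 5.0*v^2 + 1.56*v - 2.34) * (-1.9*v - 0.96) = -0.285*v^5 - 1.778*v^4 - 10.3256*v^3 - 7.764*v^2 + 2.9484*v + 2.2464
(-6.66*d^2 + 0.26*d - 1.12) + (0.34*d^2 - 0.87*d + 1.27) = -6.32*d^2 - 0.61*d + 0.15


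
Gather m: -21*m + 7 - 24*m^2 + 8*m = -24*m^2 - 13*m + 7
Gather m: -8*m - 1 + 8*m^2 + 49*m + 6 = 8*m^2 + 41*m + 5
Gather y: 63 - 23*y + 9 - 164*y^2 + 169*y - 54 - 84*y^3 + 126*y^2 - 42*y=-84*y^3 - 38*y^2 + 104*y + 18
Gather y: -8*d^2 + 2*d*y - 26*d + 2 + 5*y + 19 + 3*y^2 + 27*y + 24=-8*d^2 - 26*d + 3*y^2 + y*(2*d + 32) + 45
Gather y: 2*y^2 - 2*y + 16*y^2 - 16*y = 18*y^2 - 18*y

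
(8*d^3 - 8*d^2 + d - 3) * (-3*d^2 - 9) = -24*d^5 + 24*d^4 - 75*d^3 + 81*d^2 - 9*d + 27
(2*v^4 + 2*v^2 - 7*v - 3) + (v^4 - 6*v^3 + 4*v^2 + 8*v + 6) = 3*v^4 - 6*v^3 + 6*v^2 + v + 3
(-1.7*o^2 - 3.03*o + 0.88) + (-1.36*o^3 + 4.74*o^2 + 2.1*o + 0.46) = -1.36*o^3 + 3.04*o^2 - 0.93*o + 1.34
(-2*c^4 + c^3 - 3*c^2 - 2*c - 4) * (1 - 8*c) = 16*c^5 - 10*c^4 + 25*c^3 + 13*c^2 + 30*c - 4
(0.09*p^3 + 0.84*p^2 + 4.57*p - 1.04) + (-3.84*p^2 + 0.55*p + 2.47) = 0.09*p^3 - 3.0*p^2 + 5.12*p + 1.43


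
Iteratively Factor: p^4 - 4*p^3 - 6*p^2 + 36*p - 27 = (p + 3)*(p^3 - 7*p^2 + 15*p - 9) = (p - 3)*(p + 3)*(p^2 - 4*p + 3) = (p - 3)*(p - 1)*(p + 3)*(p - 3)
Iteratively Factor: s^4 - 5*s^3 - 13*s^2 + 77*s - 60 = (s - 1)*(s^3 - 4*s^2 - 17*s + 60) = (s - 1)*(s + 4)*(s^2 - 8*s + 15) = (s - 5)*(s - 1)*(s + 4)*(s - 3)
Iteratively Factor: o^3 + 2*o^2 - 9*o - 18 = (o + 3)*(o^2 - o - 6) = (o + 2)*(o + 3)*(o - 3)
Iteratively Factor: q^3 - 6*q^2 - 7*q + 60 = (q + 3)*(q^2 - 9*q + 20) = (q - 4)*(q + 3)*(q - 5)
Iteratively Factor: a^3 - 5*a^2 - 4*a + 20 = (a + 2)*(a^2 - 7*a + 10) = (a - 2)*(a + 2)*(a - 5)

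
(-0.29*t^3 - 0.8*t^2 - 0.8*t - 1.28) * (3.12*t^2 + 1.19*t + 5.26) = -0.9048*t^5 - 2.8411*t^4 - 4.9734*t^3 - 9.1536*t^2 - 5.7312*t - 6.7328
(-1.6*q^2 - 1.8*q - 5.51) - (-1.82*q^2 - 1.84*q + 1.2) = 0.22*q^2 + 0.04*q - 6.71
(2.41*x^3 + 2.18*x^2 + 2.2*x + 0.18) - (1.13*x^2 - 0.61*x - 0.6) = 2.41*x^3 + 1.05*x^2 + 2.81*x + 0.78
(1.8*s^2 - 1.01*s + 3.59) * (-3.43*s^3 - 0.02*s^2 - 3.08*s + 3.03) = -6.174*s^5 + 3.4283*s^4 - 17.8375*s^3 + 8.493*s^2 - 14.1175*s + 10.8777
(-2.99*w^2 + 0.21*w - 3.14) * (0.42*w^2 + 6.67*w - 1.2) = -1.2558*w^4 - 19.8551*w^3 + 3.6699*w^2 - 21.1958*w + 3.768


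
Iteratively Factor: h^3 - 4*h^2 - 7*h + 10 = (h - 5)*(h^2 + h - 2) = (h - 5)*(h + 2)*(h - 1)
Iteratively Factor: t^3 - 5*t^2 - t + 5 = (t - 1)*(t^2 - 4*t - 5) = (t - 1)*(t + 1)*(t - 5)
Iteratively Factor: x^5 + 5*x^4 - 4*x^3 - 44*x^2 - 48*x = (x + 4)*(x^4 + x^3 - 8*x^2 - 12*x) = x*(x + 4)*(x^3 + x^2 - 8*x - 12) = x*(x + 2)*(x + 4)*(x^2 - x - 6) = x*(x + 2)^2*(x + 4)*(x - 3)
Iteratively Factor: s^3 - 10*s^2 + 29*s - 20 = (s - 4)*(s^2 - 6*s + 5) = (s - 4)*(s - 1)*(s - 5)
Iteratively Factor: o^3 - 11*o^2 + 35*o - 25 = (o - 5)*(o^2 - 6*o + 5) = (o - 5)*(o - 1)*(o - 5)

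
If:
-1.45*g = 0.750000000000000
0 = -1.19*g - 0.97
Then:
No Solution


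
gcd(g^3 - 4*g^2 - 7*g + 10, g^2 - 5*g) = g - 5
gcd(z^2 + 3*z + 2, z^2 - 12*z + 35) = 1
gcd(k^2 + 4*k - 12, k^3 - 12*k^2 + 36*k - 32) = k - 2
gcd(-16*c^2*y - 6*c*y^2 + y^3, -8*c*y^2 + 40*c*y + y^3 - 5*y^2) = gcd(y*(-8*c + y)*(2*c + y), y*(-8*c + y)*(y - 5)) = -8*c*y + y^2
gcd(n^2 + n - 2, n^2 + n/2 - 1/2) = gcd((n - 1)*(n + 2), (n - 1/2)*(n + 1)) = 1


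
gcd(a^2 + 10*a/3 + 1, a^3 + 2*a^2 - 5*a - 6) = a + 3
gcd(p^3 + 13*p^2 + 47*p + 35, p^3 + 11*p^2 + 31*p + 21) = p^2 + 8*p + 7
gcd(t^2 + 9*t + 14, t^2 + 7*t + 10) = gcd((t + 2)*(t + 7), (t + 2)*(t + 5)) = t + 2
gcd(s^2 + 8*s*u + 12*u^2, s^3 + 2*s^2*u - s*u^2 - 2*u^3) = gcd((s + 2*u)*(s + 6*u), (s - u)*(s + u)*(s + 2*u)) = s + 2*u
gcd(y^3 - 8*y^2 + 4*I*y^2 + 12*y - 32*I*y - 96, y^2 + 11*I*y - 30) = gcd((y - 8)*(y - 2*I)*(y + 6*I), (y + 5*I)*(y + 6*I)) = y + 6*I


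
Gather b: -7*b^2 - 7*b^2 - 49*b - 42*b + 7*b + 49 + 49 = -14*b^2 - 84*b + 98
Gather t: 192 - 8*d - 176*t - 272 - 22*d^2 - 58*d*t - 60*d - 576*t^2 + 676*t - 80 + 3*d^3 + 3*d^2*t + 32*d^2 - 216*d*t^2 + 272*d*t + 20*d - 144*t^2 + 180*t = 3*d^3 + 10*d^2 - 48*d + t^2*(-216*d - 720) + t*(3*d^2 + 214*d + 680) - 160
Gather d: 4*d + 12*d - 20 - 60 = 16*d - 80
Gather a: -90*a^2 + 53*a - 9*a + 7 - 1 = -90*a^2 + 44*a + 6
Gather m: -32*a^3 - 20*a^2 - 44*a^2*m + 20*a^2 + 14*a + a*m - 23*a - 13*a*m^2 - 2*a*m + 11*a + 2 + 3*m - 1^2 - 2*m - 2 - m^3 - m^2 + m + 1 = -32*a^3 + 2*a - m^3 + m^2*(-13*a - 1) + m*(-44*a^2 - a + 2)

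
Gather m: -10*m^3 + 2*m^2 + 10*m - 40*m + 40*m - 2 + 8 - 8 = -10*m^3 + 2*m^2 + 10*m - 2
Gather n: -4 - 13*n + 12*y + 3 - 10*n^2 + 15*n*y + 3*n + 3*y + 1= -10*n^2 + n*(15*y - 10) + 15*y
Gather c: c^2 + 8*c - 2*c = c^2 + 6*c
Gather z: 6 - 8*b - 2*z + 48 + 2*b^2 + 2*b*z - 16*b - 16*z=2*b^2 - 24*b + z*(2*b - 18) + 54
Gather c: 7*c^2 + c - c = 7*c^2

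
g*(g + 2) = g^2 + 2*g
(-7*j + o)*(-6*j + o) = 42*j^2 - 13*j*o + o^2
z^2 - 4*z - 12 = (z - 6)*(z + 2)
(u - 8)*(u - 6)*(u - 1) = u^3 - 15*u^2 + 62*u - 48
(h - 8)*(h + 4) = h^2 - 4*h - 32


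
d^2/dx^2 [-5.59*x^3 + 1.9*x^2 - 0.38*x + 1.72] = 3.8 - 33.54*x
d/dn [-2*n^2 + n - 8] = 1 - 4*n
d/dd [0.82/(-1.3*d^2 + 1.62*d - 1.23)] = (2.132*d - 1.3284)/(1.3*d^2 - 1.62*d + 1.23)^2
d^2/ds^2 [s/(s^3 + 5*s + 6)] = 2*(s*(3*s^2 + 5)^2 - (6*s^2 + 5)*(s^3 + 5*s + 6))/(s^3 + 5*s + 6)^3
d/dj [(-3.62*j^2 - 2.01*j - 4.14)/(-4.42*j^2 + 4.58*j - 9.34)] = (-25.4638*j^2 + 31.024*j + 37.7346)/(19.5364*j^4 - 40.4872*j^3 + 103.542*j^2 - 85.5544*j + 87.2356)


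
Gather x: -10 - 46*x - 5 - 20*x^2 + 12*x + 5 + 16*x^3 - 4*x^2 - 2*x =16*x^3 - 24*x^2 - 36*x - 10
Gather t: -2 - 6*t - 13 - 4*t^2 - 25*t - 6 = -4*t^2 - 31*t - 21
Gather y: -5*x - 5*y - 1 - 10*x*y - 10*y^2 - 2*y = -5*x - 10*y^2 + y*(-10*x - 7) - 1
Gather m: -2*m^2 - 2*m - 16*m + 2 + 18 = -2*m^2 - 18*m + 20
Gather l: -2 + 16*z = 16*z - 2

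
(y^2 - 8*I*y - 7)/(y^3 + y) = (y - 7*I)/(y*(y + I))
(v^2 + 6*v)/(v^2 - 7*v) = (v + 6)/(v - 7)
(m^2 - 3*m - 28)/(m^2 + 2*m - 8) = (m - 7)/(m - 2)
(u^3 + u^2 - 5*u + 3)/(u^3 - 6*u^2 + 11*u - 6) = (u^2 + 2*u - 3)/(u^2 - 5*u + 6)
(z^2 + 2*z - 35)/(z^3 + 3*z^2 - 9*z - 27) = (z^2 + 2*z - 35)/(z^3 + 3*z^2 - 9*z - 27)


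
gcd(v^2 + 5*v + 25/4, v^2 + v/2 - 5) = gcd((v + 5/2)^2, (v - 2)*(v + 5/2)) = v + 5/2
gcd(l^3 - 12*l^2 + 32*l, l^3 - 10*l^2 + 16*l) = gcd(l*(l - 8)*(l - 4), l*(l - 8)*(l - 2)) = l^2 - 8*l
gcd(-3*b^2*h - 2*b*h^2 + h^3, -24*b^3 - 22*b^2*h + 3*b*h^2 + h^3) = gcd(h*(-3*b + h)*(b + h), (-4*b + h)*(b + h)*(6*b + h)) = b + h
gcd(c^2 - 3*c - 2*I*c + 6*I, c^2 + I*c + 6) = c - 2*I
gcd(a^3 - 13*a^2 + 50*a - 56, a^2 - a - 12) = a - 4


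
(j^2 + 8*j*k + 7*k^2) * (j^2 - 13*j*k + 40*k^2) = j^4 - 5*j^3*k - 57*j^2*k^2 + 229*j*k^3 + 280*k^4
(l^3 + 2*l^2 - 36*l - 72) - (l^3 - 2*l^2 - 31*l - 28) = 4*l^2 - 5*l - 44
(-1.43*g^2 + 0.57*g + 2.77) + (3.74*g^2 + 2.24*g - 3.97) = 2.31*g^2 + 2.81*g - 1.2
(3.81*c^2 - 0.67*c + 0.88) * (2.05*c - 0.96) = 7.8105*c^3 - 5.0311*c^2 + 2.4472*c - 0.8448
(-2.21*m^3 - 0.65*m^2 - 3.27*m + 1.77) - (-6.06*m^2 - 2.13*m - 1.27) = -2.21*m^3 + 5.41*m^2 - 1.14*m + 3.04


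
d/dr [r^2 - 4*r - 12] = 2*r - 4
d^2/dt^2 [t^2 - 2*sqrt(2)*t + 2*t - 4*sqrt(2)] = 2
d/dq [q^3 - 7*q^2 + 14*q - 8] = 3*q^2 - 14*q + 14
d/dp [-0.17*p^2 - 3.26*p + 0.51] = -0.34*p - 3.26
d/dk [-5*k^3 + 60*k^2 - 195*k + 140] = -15*k^2 + 120*k - 195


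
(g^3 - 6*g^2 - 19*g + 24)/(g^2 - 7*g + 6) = (g^2 - 5*g - 24)/(g - 6)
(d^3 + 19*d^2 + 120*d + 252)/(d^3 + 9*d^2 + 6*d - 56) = (d^2 + 12*d + 36)/(d^2 + 2*d - 8)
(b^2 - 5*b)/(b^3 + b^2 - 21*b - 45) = b/(b^2 + 6*b + 9)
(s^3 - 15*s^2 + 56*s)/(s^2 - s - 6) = s*(-s^2 + 15*s - 56)/(-s^2 + s + 6)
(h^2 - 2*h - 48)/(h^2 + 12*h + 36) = (h - 8)/(h + 6)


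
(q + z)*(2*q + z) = 2*q^2 + 3*q*z + z^2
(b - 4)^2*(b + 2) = b^3 - 6*b^2 + 32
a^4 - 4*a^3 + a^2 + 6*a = a*(a - 3)*(a - 2)*(a + 1)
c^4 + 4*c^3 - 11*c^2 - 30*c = c*(c - 3)*(c + 2)*(c + 5)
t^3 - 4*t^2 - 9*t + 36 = (t - 4)*(t - 3)*(t + 3)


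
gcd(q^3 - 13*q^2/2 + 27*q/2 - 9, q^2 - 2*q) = q - 2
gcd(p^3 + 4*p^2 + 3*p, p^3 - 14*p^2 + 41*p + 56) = p + 1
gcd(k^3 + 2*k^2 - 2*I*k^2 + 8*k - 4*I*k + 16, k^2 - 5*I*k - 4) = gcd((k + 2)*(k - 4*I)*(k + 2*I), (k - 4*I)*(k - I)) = k - 4*I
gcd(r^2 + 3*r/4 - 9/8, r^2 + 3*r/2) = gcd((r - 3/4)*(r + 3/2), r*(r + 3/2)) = r + 3/2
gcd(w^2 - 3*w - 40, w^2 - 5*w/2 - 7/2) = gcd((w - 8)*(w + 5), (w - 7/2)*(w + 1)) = 1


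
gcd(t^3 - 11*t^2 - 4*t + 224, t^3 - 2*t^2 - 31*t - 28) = t^2 - 3*t - 28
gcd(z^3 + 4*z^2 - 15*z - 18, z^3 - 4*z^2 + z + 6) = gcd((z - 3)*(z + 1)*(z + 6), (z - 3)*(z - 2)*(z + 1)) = z^2 - 2*z - 3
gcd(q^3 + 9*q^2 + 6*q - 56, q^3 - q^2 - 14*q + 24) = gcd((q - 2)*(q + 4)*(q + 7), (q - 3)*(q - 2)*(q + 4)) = q^2 + 2*q - 8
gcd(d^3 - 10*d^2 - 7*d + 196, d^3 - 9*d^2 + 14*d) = d - 7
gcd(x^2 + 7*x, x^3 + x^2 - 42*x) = x^2 + 7*x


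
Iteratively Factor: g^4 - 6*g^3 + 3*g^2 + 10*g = (g + 1)*(g^3 - 7*g^2 + 10*g) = (g - 5)*(g + 1)*(g^2 - 2*g) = (g - 5)*(g - 2)*(g + 1)*(g)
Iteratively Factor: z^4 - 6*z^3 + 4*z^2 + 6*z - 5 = (z - 1)*(z^3 - 5*z^2 - z + 5) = (z - 1)*(z + 1)*(z^2 - 6*z + 5) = (z - 1)^2*(z + 1)*(z - 5)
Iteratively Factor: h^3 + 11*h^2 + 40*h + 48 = (h + 4)*(h^2 + 7*h + 12) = (h + 4)^2*(h + 3)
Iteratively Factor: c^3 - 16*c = (c - 4)*(c^2 + 4*c) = (c - 4)*(c + 4)*(c)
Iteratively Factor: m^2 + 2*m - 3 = (m + 3)*(m - 1)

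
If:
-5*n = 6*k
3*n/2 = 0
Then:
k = 0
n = 0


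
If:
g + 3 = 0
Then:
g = -3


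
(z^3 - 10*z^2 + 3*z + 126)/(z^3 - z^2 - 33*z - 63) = (z - 6)/(z + 3)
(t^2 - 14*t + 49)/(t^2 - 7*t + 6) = (t^2 - 14*t + 49)/(t^2 - 7*t + 6)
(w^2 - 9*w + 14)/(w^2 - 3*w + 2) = (w - 7)/(w - 1)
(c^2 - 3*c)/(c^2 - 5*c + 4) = c*(c - 3)/(c^2 - 5*c + 4)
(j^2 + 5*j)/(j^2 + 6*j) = (j + 5)/(j + 6)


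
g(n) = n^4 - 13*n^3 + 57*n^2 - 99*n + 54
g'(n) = 4*n^3 - 39*n^2 + 114*n - 99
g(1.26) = -3.73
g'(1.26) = -9.27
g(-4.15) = 2672.30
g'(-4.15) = -1529.67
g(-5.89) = 6474.48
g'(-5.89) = -2940.80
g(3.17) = -0.18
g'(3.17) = -2.11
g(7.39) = 171.18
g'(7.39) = 227.92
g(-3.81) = 2188.31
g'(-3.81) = -1320.69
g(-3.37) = 1661.50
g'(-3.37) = -1079.19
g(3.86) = -4.53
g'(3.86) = -9.99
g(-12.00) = 52650.00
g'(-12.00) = -13995.00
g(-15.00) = 108864.00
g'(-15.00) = -24084.00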